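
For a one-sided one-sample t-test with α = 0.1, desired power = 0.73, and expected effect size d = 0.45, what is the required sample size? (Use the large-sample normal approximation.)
n = 18

Sample size formula (one-sample t-test, normal approximation):
n = ((z_α + z_β) / d)²

z_α = 1.282 (for α = 0.1, one-sided)
z_β = 0.613 (for power = 0.73)
d = 0.45

n = ((1.282 + 0.613) / 0.45)²
n = (4.211)²
n ≈ 17.73
Round up to the next whole number: n = 18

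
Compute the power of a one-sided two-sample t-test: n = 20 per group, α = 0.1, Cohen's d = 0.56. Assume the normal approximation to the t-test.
Power ≈ 0.69

Power calculation (two-sample t-test, normal approximation):
z_β = d · √(n/2) - z_α
z_β = 0.56 · √(20/2) - 1.282
z_β = 0.56 · 3.162 - 1.282
z_β = 0.489

Power = Φ(z_β) = Φ(0.489) ≈ 0.688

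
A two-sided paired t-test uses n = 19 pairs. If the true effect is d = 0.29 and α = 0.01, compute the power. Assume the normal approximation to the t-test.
Power ≈ 0.09

Power calculation (paired t-test, normal approximation):
z_β = d · √n - z_{α/2}
z_β = 0.29 · √19 - 2.576
z_β = 0.29 · 4.359 - 2.576
z_β = -1.312

Power = Φ(z_β) = Φ(-1.312) ≈ 0.095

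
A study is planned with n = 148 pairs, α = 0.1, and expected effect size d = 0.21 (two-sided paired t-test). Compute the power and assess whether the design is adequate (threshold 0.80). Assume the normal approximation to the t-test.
Power ≈ 0.82; the study is adequately powered (power ≥ 0.80)

Power calculation (paired t-test, normal approximation):
z_β = d · √n - z_{α/2}
z_β = 0.21 · √148 - 1.645
z_β = 0.21 · 12.166 - 1.645
z_β = 0.910

Power = Φ(z_β) = Φ(0.910) ≈ 0.819

Effect size d = 0.21 is small by Cohen's convention (0.2/0.5/0.8).

Threshold: power ≥ 0.80 is conventionally adequate.
Power ≈ 0.82 → the study is adequately powered (power ≥ 0.80).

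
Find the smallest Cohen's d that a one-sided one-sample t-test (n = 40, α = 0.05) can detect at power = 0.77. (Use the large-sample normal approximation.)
d ≈ 0.38

Minimum detectable effect (one-sample t-test, normal approximation):
d = (z_α + z_β) / √n
d = (1.645 + 0.739) / √40
d = 2.384 / 6.325
d ≈ 0.38

By Cohen's convention (0.2 small / 0.5 medium / 0.8 large): small effect.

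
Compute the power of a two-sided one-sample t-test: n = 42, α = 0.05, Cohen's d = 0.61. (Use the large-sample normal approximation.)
Power ≈ 0.98

Power calculation (one-sample t-test, normal approximation):
z_β = d · √n - z_{α/2}
z_β = 0.61 · √42 - 1.960
z_β = 0.61 · 6.481 - 1.960
z_β = 1.993

Power = Φ(z_β) = Φ(1.993) ≈ 0.977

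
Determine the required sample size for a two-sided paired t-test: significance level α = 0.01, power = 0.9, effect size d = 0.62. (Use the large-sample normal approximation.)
n = 39 pairs

Sample size formula (paired t-test, normal approximation):
n = ((z_{α/2} + z_β) / d)²

z_{α/2} = 2.576 (for α = 0.01, two-sided)
z_β = 1.282 (for power = 0.9)
d = 0.62

n = ((2.576 + 1.282) / 0.62)²
n = (6.223)²
n ≈ 38.73
Round up to the next whole number: n = 39 pairs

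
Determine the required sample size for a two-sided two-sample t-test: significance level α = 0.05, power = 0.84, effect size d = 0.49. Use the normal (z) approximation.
n = 73 per group

Sample size formula (two-sample t-test, normal approximation):
n = 2 · ((z_{α/2} + z_β) / d)²

z_{α/2} = 1.960 (for α = 0.05, two-sided)
z_β = 0.994 (for power = 0.84)
d = 0.49

n = 2 · ((1.960 + 0.994) / 0.49)²
n = 2 · (6.029)²
n ≈ 72.70
Round up to the next whole number: n = 73 per group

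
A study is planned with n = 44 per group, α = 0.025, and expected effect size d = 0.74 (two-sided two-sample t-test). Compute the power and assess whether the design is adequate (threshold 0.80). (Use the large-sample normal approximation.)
Power ≈ 0.89; the study is adequately powered (power ≥ 0.80)

Power calculation (two-sample t-test, normal approximation):
z_β = d · √(n/2) - z_{α/2}
z_β = 0.74 · √(44/2) - 2.241
z_β = 0.74 · 4.690 - 2.241
z_β = 1.230

Power = Φ(z_β) = Φ(1.230) ≈ 0.891

Effect size d = 0.74 is medium by Cohen's convention (0.2/0.5/0.8).

Threshold: power ≥ 0.80 is conventionally adequate.
Power ≈ 0.89 → the study is adequately powered (power ≥ 0.80).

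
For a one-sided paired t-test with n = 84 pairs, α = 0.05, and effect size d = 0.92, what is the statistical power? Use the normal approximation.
Power ≈ 1.00

Power calculation (paired t-test, normal approximation):
z_β = d · √n - z_α
z_β = 0.92 · √84 - 1.645
z_β = 0.92 · 9.165 - 1.645
z_β = 6.787

Power = Φ(z_β) = Φ(6.787) ≈ 1.000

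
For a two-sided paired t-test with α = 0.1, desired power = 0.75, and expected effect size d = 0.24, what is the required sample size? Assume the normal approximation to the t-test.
n = 94 pairs

Sample size formula (paired t-test, normal approximation):
n = ((z_{α/2} + z_β) / d)²

z_{α/2} = 1.645 (for α = 0.1, two-sided)
z_β = 0.674 (for power = 0.75)
d = 0.24

n = ((1.645 + 0.674) / 0.24)²
n = (9.663)²
n ≈ 93.37
Round up to the next whole number: n = 94 pairs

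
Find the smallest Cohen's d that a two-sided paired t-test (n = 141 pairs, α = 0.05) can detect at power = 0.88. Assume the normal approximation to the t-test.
d ≈ 0.26

Minimum detectable effect (paired t-test, normal approximation):
d = (z_{α/2} + z_β) / √n
d = (1.960 + 1.175) / √141
d = 3.135 / 11.874
d ≈ 0.26

By Cohen's convention (0.2 small / 0.5 medium / 0.8 large): small effect.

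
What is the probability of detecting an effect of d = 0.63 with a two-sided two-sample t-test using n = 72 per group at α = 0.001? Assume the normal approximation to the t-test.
Power ≈ 0.69

Power calculation (two-sample t-test, normal approximation):
z_β = d · √(n/2) - z_{α/2}
z_β = 0.63 · √(72/2) - 3.291
z_β = 0.63 · 6.000 - 3.291
z_β = 0.489

Power = Φ(z_β) = Φ(0.489) ≈ 0.688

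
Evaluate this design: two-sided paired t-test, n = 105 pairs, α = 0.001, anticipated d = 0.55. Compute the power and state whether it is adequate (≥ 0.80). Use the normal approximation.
Power ≈ 0.99; the study is adequately powered (power ≥ 0.80)

Power calculation (paired t-test, normal approximation):
z_β = d · √n - z_{α/2}
z_β = 0.55 · √105 - 3.291
z_β = 0.55 · 10.247 - 3.291
z_β = 2.345

Power = Φ(z_β) = Φ(2.345) ≈ 0.990

Effect size d = 0.55 is medium by Cohen's convention (0.2/0.5/0.8).

Threshold: power ≥ 0.80 is conventionally adequate.
Power ≈ 0.99 → the study is adequately powered (power ≥ 0.80).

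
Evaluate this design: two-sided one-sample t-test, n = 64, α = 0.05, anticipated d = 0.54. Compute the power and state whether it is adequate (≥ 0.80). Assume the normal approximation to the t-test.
Power ≈ 0.99; the study is adequately powered (power ≥ 0.80)

Power calculation (one-sample t-test, normal approximation):
z_β = d · √n - z_{α/2}
z_β = 0.54 · √64 - 1.960
z_β = 0.54 · 8.000 - 1.960
z_β = 2.360

Power = Φ(z_β) = Φ(2.360) ≈ 0.991

Effect size d = 0.54 is medium by Cohen's convention (0.2/0.5/0.8).

Threshold: power ≥ 0.80 is conventionally adequate.
Power ≈ 0.99 → the study is adequately powered (power ≥ 0.80).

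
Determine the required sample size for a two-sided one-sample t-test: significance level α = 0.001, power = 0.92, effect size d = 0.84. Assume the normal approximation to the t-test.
n = 32

Sample size formula (one-sample t-test, normal approximation):
n = ((z_{α/2} + z_β) / d)²

z_{α/2} = 3.291 (for α = 0.001, two-sided)
z_β = 1.405 (for power = 0.92)
d = 0.84

n = ((3.291 + 1.405) / 0.84)²
n = (5.590)²
n ≈ 31.25
Round up to the next whole number: n = 32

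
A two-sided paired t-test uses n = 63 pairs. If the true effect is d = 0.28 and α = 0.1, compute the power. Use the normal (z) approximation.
Power ≈ 0.72

Power calculation (paired t-test, normal approximation):
z_β = d · √n - z_{α/2}
z_β = 0.28 · √63 - 1.645
z_β = 0.28 · 7.937 - 1.645
z_β = 0.578

Power = Φ(z_β) = Φ(0.578) ≈ 0.718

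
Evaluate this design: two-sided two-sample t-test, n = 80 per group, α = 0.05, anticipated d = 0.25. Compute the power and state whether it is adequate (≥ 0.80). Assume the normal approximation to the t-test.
Power ≈ 0.35; the study is underpowered (power < 0.80)

Power calculation (two-sample t-test, normal approximation):
z_β = d · √(n/2) - z_{α/2}
z_β = 0.25 · √(80/2) - 1.960
z_β = 0.25 · 6.325 - 1.960
z_β = -0.379

Power = Φ(z_β) = Φ(-0.379) ≈ 0.352

Effect size d = 0.25 is small by Cohen's convention (0.2/0.5/0.8).

Threshold: power ≥ 0.80 is conventionally adequate.
Power ≈ 0.35 → the study is underpowered (power < 0.80).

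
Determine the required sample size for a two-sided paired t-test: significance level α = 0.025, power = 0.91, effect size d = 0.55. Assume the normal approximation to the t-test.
n = 43 pairs

Sample size formula (paired t-test, normal approximation):
n = ((z_{α/2} + z_β) / d)²

z_{α/2} = 2.241 (for α = 0.025, two-sided)
z_β = 1.341 (for power = 0.91)
d = 0.55

n = ((2.241 + 1.341) / 0.55)²
n = (6.513)²
n ≈ 42.42
Round up to the next whole number: n = 43 pairs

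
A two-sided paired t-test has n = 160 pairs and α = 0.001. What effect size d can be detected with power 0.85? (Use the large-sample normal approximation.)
d ≈ 0.34

Minimum detectable effect (paired t-test, normal approximation):
d = (z_{α/2} + z_β) / √n
d = (3.291 + 1.036) / √160
d = 4.327 / 12.649
d ≈ 0.34

By Cohen's convention (0.2 small / 0.5 medium / 0.8 large): small effect.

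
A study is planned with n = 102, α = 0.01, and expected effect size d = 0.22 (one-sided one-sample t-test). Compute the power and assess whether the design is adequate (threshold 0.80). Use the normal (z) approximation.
Power ≈ 0.46; the study is underpowered (power < 0.80)

Power calculation (one-sample t-test, normal approximation):
z_β = d · √n - z_α
z_β = 0.22 · √102 - 2.326
z_β = 0.22 · 10.100 - 2.326
z_β = -0.104

Power = Φ(z_β) = Φ(-0.104) ≈ 0.458

Effect size d = 0.22 is small by Cohen's convention (0.2/0.5/0.8).

Threshold: power ≥ 0.80 is conventionally adequate.
Power ≈ 0.46 → the study is underpowered (power < 0.80).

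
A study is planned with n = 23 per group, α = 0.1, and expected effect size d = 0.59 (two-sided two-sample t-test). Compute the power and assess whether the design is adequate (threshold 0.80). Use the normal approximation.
Power ≈ 0.64; the study is underpowered (power < 0.80)

Power calculation (two-sample t-test, normal approximation):
z_β = d · √(n/2) - z_{α/2}
z_β = 0.59 · √(23/2) - 1.645
z_β = 0.59 · 3.391 - 1.645
z_β = 0.356

Power = Φ(z_β) = Φ(0.356) ≈ 0.639

Effect size d = 0.59 is medium by Cohen's convention (0.2/0.5/0.8).

Threshold: power ≥ 0.80 is conventionally adequate.
Power ≈ 0.64 → the study is underpowered (power < 0.80).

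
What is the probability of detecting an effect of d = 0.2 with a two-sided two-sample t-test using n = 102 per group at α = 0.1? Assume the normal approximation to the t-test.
Power ≈ 0.41

Power calculation (two-sample t-test, normal approximation):
z_β = d · √(n/2) - z_{α/2}
z_β = 0.2 · √(102/2) - 1.645
z_β = 0.2 · 7.141 - 1.645
z_β = -0.217

Power = Φ(z_β) = Φ(-0.217) ≈ 0.414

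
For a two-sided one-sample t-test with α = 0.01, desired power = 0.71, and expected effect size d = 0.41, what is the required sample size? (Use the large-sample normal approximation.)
n = 59

Sample size formula (one-sample t-test, normal approximation):
n = ((z_{α/2} + z_β) / d)²

z_{α/2} = 2.576 (for α = 0.01, two-sided)
z_β = 0.553 (for power = 0.71)
d = 0.41

n = ((2.576 + 0.553) / 0.41)²
n = (7.632)²
n ≈ 58.25
Round up to the next whole number: n = 59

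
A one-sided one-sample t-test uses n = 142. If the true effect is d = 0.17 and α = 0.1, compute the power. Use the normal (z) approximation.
Power ≈ 0.77

Power calculation (one-sample t-test, normal approximation):
z_β = d · √n - z_α
z_β = 0.17 · √142 - 1.282
z_β = 0.17 · 11.916 - 1.282
z_β = 0.744

Power = Φ(z_β) = Φ(0.744) ≈ 0.772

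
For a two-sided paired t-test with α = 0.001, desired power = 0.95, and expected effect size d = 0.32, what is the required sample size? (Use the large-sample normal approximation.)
n = 238 pairs

Sample size formula (paired t-test, normal approximation):
n = ((z_{α/2} + z_β) / d)²

z_{α/2} = 3.291 (for α = 0.001, two-sided)
z_β = 1.645 (for power = 0.95)
d = 0.32

n = ((3.291 + 1.645) / 0.32)²
n = (15.425)²
n ≈ 237.93
Round up to the next whole number: n = 238 pairs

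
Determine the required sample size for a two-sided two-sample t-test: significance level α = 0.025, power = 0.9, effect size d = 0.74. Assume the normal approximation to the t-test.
n = 46 per group

Sample size formula (two-sample t-test, normal approximation):
n = 2 · ((z_{α/2} + z_β) / d)²

z_{α/2} = 2.241 (for α = 0.025, two-sided)
z_β = 1.282 (for power = 0.9)
d = 0.74

n = 2 · ((2.241 + 1.282) / 0.74)²
n = 2 · (4.761)²
n ≈ 45.33
Round up to the next whole number: n = 46 per group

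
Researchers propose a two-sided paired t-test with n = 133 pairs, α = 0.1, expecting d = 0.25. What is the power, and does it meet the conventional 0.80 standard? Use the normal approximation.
Power ≈ 0.89; the study is adequately powered (power ≥ 0.80)

Power calculation (paired t-test, normal approximation):
z_β = d · √n - z_{α/2}
z_β = 0.25 · √133 - 1.645
z_β = 0.25 · 11.533 - 1.645
z_β = 1.238

Power = Φ(z_β) = Φ(1.238) ≈ 0.892

Effect size d = 0.25 is small by Cohen's convention (0.2/0.5/0.8).

Threshold: power ≥ 0.80 is conventionally adequate.
Power ≈ 0.89 → the study is adequately powered (power ≥ 0.80).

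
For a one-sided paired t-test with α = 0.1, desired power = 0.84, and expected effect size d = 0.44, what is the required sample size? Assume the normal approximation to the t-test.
n = 27 pairs

Sample size formula (paired t-test, normal approximation):
n = ((z_α + z_β) / d)²

z_α = 1.282 (for α = 0.1, one-sided)
z_β = 0.994 (for power = 0.84)
d = 0.44

n = ((1.282 + 0.994) / 0.44)²
n = (5.173)²
n ≈ 26.76
Round up to the next whole number: n = 27 pairs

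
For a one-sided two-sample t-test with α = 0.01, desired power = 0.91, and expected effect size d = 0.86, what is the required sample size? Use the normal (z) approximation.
n = 37 per group

Sample size formula (two-sample t-test, normal approximation):
n = 2 · ((z_α + z_β) / d)²

z_α = 2.326 (for α = 0.01, one-sided)
z_β = 1.341 (for power = 0.91)
d = 0.86

n = 2 · ((2.326 + 1.341) / 0.86)²
n = 2 · (4.264)²
n ≈ 36.36
Round up to the next whole number: n = 37 per group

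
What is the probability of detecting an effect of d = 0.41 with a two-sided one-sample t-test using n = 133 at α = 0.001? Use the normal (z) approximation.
Power ≈ 0.92

Power calculation (one-sample t-test, normal approximation):
z_β = d · √n - z_{α/2}
z_β = 0.41 · √133 - 3.291
z_β = 0.41 · 11.533 - 3.291
z_β = 1.438

Power = Φ(z_β) = Φ(1.438) ≈ 0.925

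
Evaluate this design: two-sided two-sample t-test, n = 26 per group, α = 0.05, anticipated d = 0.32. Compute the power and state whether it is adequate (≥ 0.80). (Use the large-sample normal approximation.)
Power ≈ 0.21; the study is underpowered (power < 0.80)

Power calculation (two-sample t-test, normal approximation):
z_β = d · √(n/2) - z_{α/2}
z_β = 0.32 · √(26/2) - 1.960
z_β = 0.32 · 3.606 - 1.960
z_β = -0.806

Power = Φ(z_β) = Φ(-0.806) ≈ 0.210

Effect size d = 0.32 is small by Cohen's convention (0.2/0.5/0.8).

Threshold: power ≥ 0.80 is conventionally adequate.
Power ≈ 0.21 → the study is underpowered (power < 0.80).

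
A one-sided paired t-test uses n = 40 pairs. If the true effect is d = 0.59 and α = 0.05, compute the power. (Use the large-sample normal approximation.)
Power ≈ 0.98

Power calculation (paired t-test, normal approximation):
z_β = d · √n - z_α
z_β = 0.59 · √40 - 1.645
z_β = 0.59 · 6.325 - 1.645
z_β = 2.087

Power = Φ(z_β) = Φ(2.087) ≈ 0.982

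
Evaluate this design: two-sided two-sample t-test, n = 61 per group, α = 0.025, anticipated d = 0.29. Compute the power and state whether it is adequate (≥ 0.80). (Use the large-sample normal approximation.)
Power ≈ 0.26; the study is underpowered (power < 0.80)

Power calculation (two-sample t-test, normal approximation):
z_β = d · √(n/2) - z_{α/2}
z_β = 0.29 · √(61/2) - 2.241
z_β = 0.29 · 5.523 - 2.241
z_β = -0.640

Power = Φ(z_β) = Φ(-0.640) ≈ 0.261

Effect size d = 0.29 is small by Cohen's convention (0.2/0.5/0.8).

Threshold: power ≥ 0.80 is conventionally adequate.
Power ≈ 0.26 → the study is underpowered (power < 0.80).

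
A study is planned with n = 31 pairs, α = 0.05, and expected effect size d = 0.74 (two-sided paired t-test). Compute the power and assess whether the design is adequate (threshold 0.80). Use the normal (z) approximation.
Power ≈ 0.98; the study is adequately powered (power ≥ 0.80)

Power calculation (paired t-test, normal approximation):
z_β = d · √n - z_{α/2}
z_β = 0.74 · √31 - 1.960
z_β = 0.74 · 5.568 - 1.960
z_β = 2.160

Power = Φ(z_β) = Φ(2.160) ≈ 0.985

Effect size d = 0.74 is medium by Cohen's convention (0.2/0.5/0.8).

Threshold: power ≥ 0.80 is conventionally adequate.
Power ≈ 0.98 → the study is adequately powered (power ≥ 0.80).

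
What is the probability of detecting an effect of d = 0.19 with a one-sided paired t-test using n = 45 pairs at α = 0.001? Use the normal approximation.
Power ≈ 0.03

Power calculation (paired t-test, normal approximation):
z_β = d · √n - z_α
z_β = 0.19 · √45 - 3.090
z_β = 0.19 · 6.708 - 3.090
z_β = -1.816

Power = Φ(z_β) = Φ(-1.816) ≈ 0.035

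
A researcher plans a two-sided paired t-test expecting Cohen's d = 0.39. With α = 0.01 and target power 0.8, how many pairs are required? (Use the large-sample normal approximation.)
n = 77 pairs

Sample size formula (paired t-test, normal approximation):
n = ((z_{α/2} + z_β) / d)²

z_{α/2} = 2.576 (for α = 0.01, two-sided)
z_β = 0.842 (for power = 0.8)
d = 0.39

n = ((2.576 + 0.842) / 0.39)²
n = (8.764)²
n ≈ 76.81
Round up to the next whole number: n = 77 pairs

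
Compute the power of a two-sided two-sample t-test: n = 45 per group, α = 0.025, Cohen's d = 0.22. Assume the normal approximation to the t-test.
Power ≈ 0.12

Power calculation (two-sample t-test, normal approximation):
z_β = d · √(n/2) - z_{α/2}
z_β = 0.22 · √(45/2) - 2.241
z_β = 0.22 · 4.743 - 2.241
z_β = -1.198

Power = Φ(z_β) = Φ(-1.198) ≈ 0.115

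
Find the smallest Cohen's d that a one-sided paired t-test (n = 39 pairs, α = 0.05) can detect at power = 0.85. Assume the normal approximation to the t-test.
d ≈ 0.43

Minimum detectable effect (paired t-test, normal approximation):
d = (z_α + z_β) / √n
d = (1.645 + 1.036) / √39
d = 2.681 / 6.245
d ≈ 0.43

By Cohen's convention (0.2 small / 0.5 medium / 0.8 large): small effect.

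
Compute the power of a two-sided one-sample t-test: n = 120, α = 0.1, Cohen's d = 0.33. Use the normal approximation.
Power ≈ 0.98

Power calculation (one-sample t-test, normal approximation):
z_β = d · √n - z_{α/2}
z_β = 0.33 · √120 - 1.645
z_β = 0.33 · 10.954 - 1.645
z_β = 1.970

Power = Φ(z_β) = Φ(1.970) ≈ 0.976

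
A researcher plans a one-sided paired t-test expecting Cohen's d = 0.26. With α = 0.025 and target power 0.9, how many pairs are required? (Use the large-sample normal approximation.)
n = 156 pairs

Sample size formula (paired t-test, normal approximation):
n = ((z_α + z_β) / d)²

z_α = 1.960 (for α = 0.025, one-sided)
z_β = 1.282 (for power = 0.9)
d = 0.26

n = ((1.960 + 1.282) / 0.26)²
n = (12.469)²
n ≈ 155.48
Round up to the next whole number: n = 156 pairs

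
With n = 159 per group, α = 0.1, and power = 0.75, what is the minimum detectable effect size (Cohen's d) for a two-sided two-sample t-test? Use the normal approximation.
d ≈ 0.26

Minimum detectable effect (two-sample t-test, normal approximation):
d = (z_{α/2} + z_β) / √(n/2)
d = (1.645 + 0.674) / √(159/2)
d = 2.319 / 8.916
d ≈ 0.26

By Cohen's convention (0.2 small / 0.5 medium / 0.8 large): small effect.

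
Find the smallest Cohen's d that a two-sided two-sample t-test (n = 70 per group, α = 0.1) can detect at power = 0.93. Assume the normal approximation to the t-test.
d ≈ 0.53

Minimum detectable effect (two-sample t-test, normal approximation):
d = (z_{α/2} + z_β) / √(n/2)
d = (1.645 + 1.476) / √(70/2)
d = 3.121 / 5.916
d ≈ 0.53

By Cohen's convention (0.2 small / 0.5 medium / 0.8 large): medium effect.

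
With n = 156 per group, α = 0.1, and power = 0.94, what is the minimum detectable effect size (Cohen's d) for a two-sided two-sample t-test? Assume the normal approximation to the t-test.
d ≈ 0.36

Minimum detectable effect (two-sample t-test, normal approximation):
d = (z_{α/2} + z_β) / √(n/2)
d = (1.645 + 1.555) / √(156/2)
d = 3.200 / 8.832
d ≈ 0.36

By Cohen's convention (0.2 small / 0.5 medium / 0.8 large): small effect.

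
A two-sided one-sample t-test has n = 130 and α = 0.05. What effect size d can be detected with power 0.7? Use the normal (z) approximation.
d ≈ 0.22

Minimum detectable effect (one-sample t-test, normal approximation):
d = (z_{α/2} + z_β) / √n
d = (1.960 + 0.524) / √130
d = 2.484 / 11.402
d ≈ 0.22

By Cohen's convention (0.2 small / 0.5 medium / 0.8 large): small effect.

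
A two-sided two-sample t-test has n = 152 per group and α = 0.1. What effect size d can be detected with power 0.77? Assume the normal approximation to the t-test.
d ≈ 0.27

Minimum detectable effect (two-sample t-test, normal approximation):
d = (z_{α/2} + z_β) / √(n/2)
d = (1.645 + 0.739) / √(152/2)
d = 2.384 / 8.718
d ≈ 0.27

By Cohen's convention (0.2 small / 0.5 medium / 0.8 large): small effect.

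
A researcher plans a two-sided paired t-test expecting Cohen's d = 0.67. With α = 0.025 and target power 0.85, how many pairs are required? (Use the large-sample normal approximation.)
n = 24 pairs

Sample size formula (paired t-test, normal approximation):
n = ((z_{α/2} + z_β) / d)²

z_{α/2} = 2.241 (for α = 0.025, two-sided)
z_β = 1.036 (for power = 0.85)
d = 0.67

n = ((2.241 + 1.036) / 0.67)²
n = (4.891)²
n ≈ 23.92
Round up to the next whole number: n = 24 pairs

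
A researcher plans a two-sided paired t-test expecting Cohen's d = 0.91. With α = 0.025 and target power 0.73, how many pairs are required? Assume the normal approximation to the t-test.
n = 10 pairs

Sample size formula (paired t-test, normal approximation):
n = ((z_{α/2} + z_β) / d)²

z_{α/2} = 2.241 (for α = 0.025, two-sided)
z_β = 0.613 (for power = 0.73)
d = 0.91

n = ((2.241 + 0.613) / 0.91)²
n = (3.136)²
n ≈ 9.83
Round up to the next whole number: n = 10 pairs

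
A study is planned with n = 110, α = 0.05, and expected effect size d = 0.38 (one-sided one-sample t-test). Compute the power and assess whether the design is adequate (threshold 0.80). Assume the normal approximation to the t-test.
Power ≈ 0.99; the study is adequately powered (power ≥ 0.80)

Power calculation (one-sample t-test, normal approximation):
z_β = d · √n - z_α
z_β = 0.38 · √110 - 1.645
z_β = 0.38 · 10.488 - 1.645
z_β = 2.341

Power = Φ(z_β) = Φ(2.341) ≈ 0.990

Effect size d = 0.38 is small by Cohen's convention (0.2/0.5/0.8).

Threshold: power ≥ 0.80 is conventionally adequate.
Power ≈ 0.99 → the study is adequately powered (power ≥ 0.80).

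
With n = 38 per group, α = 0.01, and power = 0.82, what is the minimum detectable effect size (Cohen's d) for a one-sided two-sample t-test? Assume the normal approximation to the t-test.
d ≈ 0.74

Minimum detectable effect (two-sample t-test, normal approximation):
d = (z_α + z_β) / √(n/2)
d = (2.326 + 0.915) / √(38/2)
d = 3.242 / 4.359
d ≈ 0.74

By Cohen's convention (0.2 small / 0.5 medium / 0.8 large): medium effect.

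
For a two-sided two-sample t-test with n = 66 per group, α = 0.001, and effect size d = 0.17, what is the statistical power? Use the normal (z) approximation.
Power ≈ 0.01

Power calculation (two-sample t-test, normal approximation):
z_β = d · √(n/2) - z_{α/2}
z_β = 0.17 · √(66/2) - 3.291
z_β = 0.17 · 5.745 - 3.291
z_β = -2.314

Power = Φ(z_β) = Φ(-2.314) ≈ 0.010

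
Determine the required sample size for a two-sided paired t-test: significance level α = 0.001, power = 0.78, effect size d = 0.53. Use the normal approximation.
n = 59 pairs

Sample size formula (paired t-test, normal approximation):
n = ((z_{α/2} + z_β) / d)²

z_{α/2} = 3.291 (for α = 0.001, two-sided)
z_β = 0.772 (for power = 0.78)
d = 0.53

n = ((3.291 + 0.772) / 0.53)²
n = (7.666)²
n ≈ 58.77
Round up to the next whole number: n = 59 pairs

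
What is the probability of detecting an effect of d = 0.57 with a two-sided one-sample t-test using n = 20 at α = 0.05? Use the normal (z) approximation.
Power ≈ 0.72

Power calculation (one-sample t-test, normal approximation):
z_β = d · √n - z_{α/2}
z_β = 0.57 · √20 - 1.960
z_β = 0.57 · 4.472 - 1.960
z_β = 0.589

Power = Φ(z_β) = Φ(0.589) ≈ 0.722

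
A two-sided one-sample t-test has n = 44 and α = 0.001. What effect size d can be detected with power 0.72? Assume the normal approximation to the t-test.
d ≈ 0.58

Minimum detectable effect (one-sample t-test, normal approximation):
d = (z_{α/2} + z_β) / √n
d = (3.291 + 0.583) / √44
d = 3.873 / 6.633
d ≈ 0.58

By Cohen's convention (0.2 small / 0.5 medium / 0.8 large): medium effect.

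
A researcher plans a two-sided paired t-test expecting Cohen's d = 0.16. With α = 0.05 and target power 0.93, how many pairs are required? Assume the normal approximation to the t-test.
n = 462 pairs

Sample size formula (paired t-test, normal approximation):
n = ((z_{α/2} + z_β) / d)²

z_{α/2} = 1.960 (for α = 0.05, two-sided)
z_β = 1.476 (for power = 0.93)
d = 0.16

n = ((1.960 + 1.476) / 0.16)²
n = (21.475)²
n ≈ 461.18
Round up to the next whole number: n = 462 pairs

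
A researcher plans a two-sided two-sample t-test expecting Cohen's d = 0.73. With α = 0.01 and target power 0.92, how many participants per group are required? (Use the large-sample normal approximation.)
n = 60 per group

Sample size formula (two-sample t-test, normal approximation):
n = 2 · ((z_{α/2} + z_β) / d)²

z_{α/2} = 2.576 (for α = 0.01, two-sided)
z_β = 1.405 (for power = 0.92)
d = 0.73

n = 2 · ((2.576 + 1.405) / 0.73)²
n = 2 · (5.453)²
n ≈ 59.47
Round up to the next whole number: n = 60 per group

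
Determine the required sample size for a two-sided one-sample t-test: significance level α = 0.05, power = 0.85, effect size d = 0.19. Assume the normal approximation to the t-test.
n = 249

Sample size formula (one-sample t-test, normal approximation):
n = ((z_{α/2} + z_β) / d)²

z_{α/2} = 1.960 (for α = 0.05, two-sided)
z_β = 1.036 (for power = 0.85)
d = 0.19

n = ((1.960 + 1.036) / 0.19)²
n = (15.768)²
n ≈ 248.63
Round up to the next whole number: n = 249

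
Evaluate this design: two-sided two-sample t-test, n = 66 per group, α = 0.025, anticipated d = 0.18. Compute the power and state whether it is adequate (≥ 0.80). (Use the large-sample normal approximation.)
Power ≈ 0.11; the study is underpowered (power < 0.80)

Power calculation (two-sample t-test, normal approximation):
z_β = d · √(n/2) - z_{α/2}
z_β = 0.18 · √(66/2) - 2.241
z_β = 0.18 · 5.745 - 2.241
z_β = -1.207

Power = Φ(z_β) = Φ(-1.207) ≈ 0.114

Effect size d = 0.18 is very small by Cohen's convention (0.2/0.5/0.8).

Threshold: power ≥ 0.80 is conventionally adequate.
Power ≈ 0.11 → the study is underpowered (power < 0.80).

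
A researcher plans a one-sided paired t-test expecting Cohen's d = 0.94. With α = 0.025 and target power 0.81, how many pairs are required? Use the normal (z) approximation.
n = 10 pairs

Sample size formula (paired t-test, normal approximation):
n = ((z_α + z_β) / d)²

z_α = 1.960 (for α = 0.025, one-sided)
z_β = 0.878 (for power = 0.81)
d = 0.94

n = ((1.960 + 0.878) / 0.94)²
n = (3.019)²
n ≈ 9.11
Round up to the next whole number: n = 10 pairs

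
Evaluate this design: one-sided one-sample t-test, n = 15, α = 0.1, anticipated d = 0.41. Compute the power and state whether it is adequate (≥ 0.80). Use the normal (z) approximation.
Power ≈ 0.62; the study is underpowered (power < 0.80)

Power calculation (one-sample t-test, normal approximation):
z_β = d · √n - z_α
z_β = 0.41 · √15 - 1.282
z_β = 0.41 · 3.873 - 1.282
z_β = 0.306

Power = Φ(z_β) = Φ(0.306) ≈ 0.620

Effect size d = 0.41 is small by Cohen's convention (0.2/0.5/0.8).

Threshold: power ≥ 0.80 is conventionally adequate.
Power ≈ 0.62 → the study is underpowered (power < 0.80).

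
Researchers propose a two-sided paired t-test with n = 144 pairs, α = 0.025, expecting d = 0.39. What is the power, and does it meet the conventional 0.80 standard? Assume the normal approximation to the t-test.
Power ≈ 0.99; the study is adequately powered (power ≥ 0.80)

Power calculation (paired t-test, normal approximation):
z_β = d · √n - z_{α/2}
z_β = 0.39 · √144 - 2.241
z_β = 0.39 · 12.000 - 2.241
z_β = 2.439

Power = Φ(z_β) = Φ(2.439) ≈ 0.993

Effect size d = 0.39 is small by Cohen's convention (0.2/0.5/0.8).

Threshold: power ≥ 0.80 is conventionally adequate.
Power ≈ 0.99 → the study is adequately powered (power ≥ 0.80).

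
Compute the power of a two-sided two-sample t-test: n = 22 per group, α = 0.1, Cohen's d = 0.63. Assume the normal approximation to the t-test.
Power ≈ 0.67

Power calculation (two-sample t-test, normal approximation):
z_β = d · √(n/2) - z_{α/2}
z_β = 0.63 · √(22/2) - 1.645
z_β = 0.63 · 3.317 - 1.645
z_β = 0.445

Power = Φ(z_β) = Φ(0.445) ≈ 0.672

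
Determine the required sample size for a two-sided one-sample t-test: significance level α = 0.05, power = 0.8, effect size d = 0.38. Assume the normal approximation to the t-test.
n = 55

Sample size formula (one-sample t-test, normal approximation):
n = ((z_{α/2} + z_β) / d)²

z_{α/2} = 1.960 (for α = 0.05, two-sided)
z_β = 0.842 (for power = 0.8)
d = 0.38

n = ((1.960 + 0.842) / 0.38)²
n = (7.374)²
n ≈ 54.38
Round up to the next whole number: n = 55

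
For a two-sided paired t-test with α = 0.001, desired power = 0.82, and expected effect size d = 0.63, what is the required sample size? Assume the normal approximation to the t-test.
n = 45 pairs

Sample size formula (paired t-test, normal approximation):
n = ((z_{α/2} + z_β) / d)²

z_{α/2} = 3.291 (for α = 0.001, two-sided)
z_β = 0.915 (for power = 0.82)
d = 0.63

n = ((3.291 + 0.915) / 0.63)²
n = (6.676)²
n ≈ 44.57
Round up to the next whole number: n = 45 pairs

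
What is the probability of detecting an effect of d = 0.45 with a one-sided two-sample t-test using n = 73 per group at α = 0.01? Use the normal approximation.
Power ≈ 0.65

Power calculation (two-sample t-test, normal approximation):
z_β = d · √(n/2) - z_α
z_β = 0.45 · √(73/2) - 2.326
z_β = 0.45 · 6.042 - 2.326
z_β = 0.392

Power = Φ(z_β) = Φ(0.392) ≈ 0.653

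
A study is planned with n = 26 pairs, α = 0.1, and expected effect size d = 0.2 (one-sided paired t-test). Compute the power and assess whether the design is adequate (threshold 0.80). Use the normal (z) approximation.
Power ≈ 0.40; the study is underpowered (power < 0.80)

Power calculation (paired t-test, normal approximation):
z_β = d · √n - z_α
z_β = 0.2 · √26 - 1.282
z_β = 0.2 · 5.099 - 1.282
z_β = -0.262

Power = Φ(z_β) = Φ(-0.262) ≈ 0.397

Effect size d = 0.2 is small by Cohen's convention (0.2/0.5/0.8).

Threshold: power ≥ 0.80 is conventionally adequate.
Power ≈ 0.40 → the study is underpowered (power < 0.80).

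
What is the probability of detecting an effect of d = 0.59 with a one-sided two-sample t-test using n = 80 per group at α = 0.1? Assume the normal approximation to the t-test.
Power ≈ 0.99

Power calculation (two-sample t-test, normal approximation):
z_β = d · √(n/2) - z_α
z_β = 0.59 · √(80/2) - 1.282
z_β = 0.59 · 6.325 - 1.282
z_β = 2.450

Power = Φ(z_β) = Φ(2.450) ≈ 0.993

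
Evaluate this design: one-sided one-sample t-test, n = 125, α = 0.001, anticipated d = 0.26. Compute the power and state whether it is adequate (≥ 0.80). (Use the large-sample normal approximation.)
Power ≈ 0.43; the study is underpowered (power < 0.80)

Power calculation (one-sample t-test, normal approximation):
z_β = d · √n - z_α
z_β = 0.26 · √125 - 3.090
z_β = 0.26 · 11.180 - 3.090
z_β = -0.183

Power = Φ(z_β) = Φ(-0.183) ≈ 0.427

Effect size d = 0.26 is small by Cohen's convention (0.2/0.5/0.8).

Threshold: power ≥ 0.80 is conventionally adequate.
Power ≈ 0.43 → the study is underpowered (power < 0.80).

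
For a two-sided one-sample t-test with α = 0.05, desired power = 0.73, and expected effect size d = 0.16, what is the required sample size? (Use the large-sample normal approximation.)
n = 259

Sample size formula (one-sample t-test, normal approximation):
n = ((z_{α/2} + z_β) / d)²

z_{α/2} = 1.960 (for α = 0.05, two-sided)
z_β = 0.613 (for power = 0.73)
d = 0.16

n = ((1.960 + 0.613) / 0.16)²
n = (16.081)²
n ≈ 258.60
Round up to the next whole number: n = 259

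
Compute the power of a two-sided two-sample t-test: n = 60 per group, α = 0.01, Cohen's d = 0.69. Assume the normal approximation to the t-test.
Power ≈ 0.89

Power calculation (two-sample t-test, normal approximation):
z_β = d · √(n/2) - z_{α/2}
z_β = 0.69 · √(60/2) - 2.576
z_β = 0.69 · 5.477 - 2.576
z_β = 1.203

Power = Φ(z_β) = Φ(1.203) ≈ 0.886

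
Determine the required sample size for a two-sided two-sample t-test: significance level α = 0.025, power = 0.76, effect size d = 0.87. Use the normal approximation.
n = 23 per group

Sample size formula (two-sample t-test, normal approximation):
n = 2 · ((z_{α/2} + z_β) / d)²

z_{α/2} = 2.241 (for α = 0.025, two-sided)
z_β = 0.706 (for power = 0.76)
d = 0.87

n = 2 · ((2.241 + 0.706) / 0.87)²
n = 2 · (3.387)²
n ≈ 22.94
Round up to the next whole number: n = 23 per group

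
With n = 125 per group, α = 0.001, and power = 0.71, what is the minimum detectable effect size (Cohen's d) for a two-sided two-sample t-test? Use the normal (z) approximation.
d ≈ 0.49

Minimum detectable effect (two-sample t-test, normal approximation):
d = (z_{α/2} + z_β) / √(n/2)
d = (3.291 + 0.553) / √(125/2)
d = 3.844 / 7.906
d ≈ 0.49

By Cohen's convention (0.2 small / 0.5 medium / 0.8 large): small effect.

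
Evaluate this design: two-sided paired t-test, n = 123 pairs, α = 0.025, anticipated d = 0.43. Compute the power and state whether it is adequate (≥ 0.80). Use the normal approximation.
Power ≈ 0.99; the study is adequately powered (power ≥ 0.80)

Power calculation (paired t-test, normal approximation):
z_β = d · √n - z_{α/2}
z_β = 0.43 · √123 - 2.241
z_β = 0.43 · 11.091 - 2.241
z_β = 2.528

Power = Φ(z_β) = Φ(2.528) ≈ 0.994

Effect size d = 0.43 is small by Cohen's convention (0.2/0.5/0.8).

Threshold: power ≥ 0.80 is conventionally adequate.
Power ≈ 0.99 → the study is adequately powered (power ≥ 0.80).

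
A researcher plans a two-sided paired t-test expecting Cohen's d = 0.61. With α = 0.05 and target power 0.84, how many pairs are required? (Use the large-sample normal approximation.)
n = 24 pairs

Sample size formula (paired t-test, normal approximation):
n = ((z_{α/2} + z_β) / d)²

z_{α/2} = 1.960 (for α = 0.05, two-sided)
z_β = 0.994 (for power = 0.84)
d = 0.61

n = ((1.960 + 0.994) / 0.61)²
n = (4.843)²
n ≈ 23.45
Round up to the next whole number: n = 24 pairs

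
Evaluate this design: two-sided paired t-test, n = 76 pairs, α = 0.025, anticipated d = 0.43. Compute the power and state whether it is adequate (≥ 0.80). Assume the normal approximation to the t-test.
Power ≈ 0.93; the study is adequately powered (power ≥ 0.80)

Power calculation (paired t-test, normal approximation):
z_β = d · √n - z_{α/2}
z_β = 0.43 · √76 - 2.241
z_β = 0.43 · 8.718 - 2.241
z_β = 1.507

Power = Φ(z_β) = Φ(1.507) ≈ 0.934

Effect size d = 0.43 is small by Cohen's convention (0.2/0.5/0.8).

Threshold: power ≥ 0.80 is conventionally adequate.
Power ≈ 0.93 → the study is adequately powered (power ≥ 0.80).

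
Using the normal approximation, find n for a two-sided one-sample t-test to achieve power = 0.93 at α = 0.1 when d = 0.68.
n = 22

Sample size formula (one-sample t-test, normal approximation):
n = ((z_{α/2} + z_β) / d)²

z_{α/2} = 1.645 (for α = 0.1, two-sided)
z_β = 1.476 (for power = 0.93)
d = 0.68

n = ((1.645 + 1.476) / 0.68)²
n = (4.590)²
n ≈ 21.07
Round up to the next whole number: n = 22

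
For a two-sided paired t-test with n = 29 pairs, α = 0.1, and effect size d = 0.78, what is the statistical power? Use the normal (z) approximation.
Power ≈ 0.99

Power calculation (paired t-test, normal approximation):
z_β = d · √n - z_{α/2}
z_β = 0.78 · √29 - 1.645
z_β = 0.78 · 5.385 - 1.645
z_β = 2.556

Power = Φ(z_β) = Φ(2.556) ≈ 0.995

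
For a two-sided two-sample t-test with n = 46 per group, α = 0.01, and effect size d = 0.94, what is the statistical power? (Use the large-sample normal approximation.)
Power ≈ 0.97

Power calculation (two-sample t-test, normal approximation):
z_β = d · √(n/2) - z_{α/2}
z_β = 0.94 · √(46/2) - 2.576
z_β = 0.94 · 4.796 - 2.576
z_β = 1.932

Power = Φ(z_β) = Φ(1.932) ≈ 0.973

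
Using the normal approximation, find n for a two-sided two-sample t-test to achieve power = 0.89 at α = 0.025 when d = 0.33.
n = 221 per group

Sample size formula (two-sample t-test, normal approximation):
n = 2 · ((z_{α/2} + z_β) / d)²

z_{α/2} = 2.241 (for α = 0.025, two-sided)
z_β = 1.227 (for power = 0.89)
d = 0.33

n = 2 · ((2.241 + 1.227) / 0.33)²
n = 2 · (10.509)²
n ≈ 220.88
Round up to the next whole number: n = 221 per group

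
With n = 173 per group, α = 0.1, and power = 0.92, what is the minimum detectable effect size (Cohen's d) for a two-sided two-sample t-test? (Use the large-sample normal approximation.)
d ≈ 0.33

Minimum detectable effect (two-sample t-test, normal approximation):
d = (z_{α/2} + z_β) / √(n/2)
d = (1.645 + 1.405) / √(173/2)
d = 3.050 / 9.301
d ≈ 0.33

By Cohen's convention (0.2 small / 0.5 medium / 0.8 large): small effect.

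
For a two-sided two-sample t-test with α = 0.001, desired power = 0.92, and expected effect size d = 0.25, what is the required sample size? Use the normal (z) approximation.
n = 706 per group

Sample size formula (two-sample t-test, normal approximation):
n = 2 · ((z_{α/2} + z_β) / d)²

z_{α/2} = 3.291 (for α = 0.001, two-sided)
z_β = 1.405 (for power = 0.92)
d = 0.25

n = 2 · ((3.291 + 1.405) / 0.25)²
n = 2 · (18.784)²
n ≈ 705.68
Round up to the next whole number: n = 706 per group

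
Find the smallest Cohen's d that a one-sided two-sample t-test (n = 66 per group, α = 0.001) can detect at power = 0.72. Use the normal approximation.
d ≈ 0.64

Minimum detectable effect (two-sample t-test, normal approximation):
d = (z_α + z_β) / √(n/2)
d = (3.090 + 0.583) / √(66/2)
d = 3.673 / 5.745
d ≈ 0.64

By Cohen's convention (0.2 small / 0.5 medium / 0.8 large): medium effect.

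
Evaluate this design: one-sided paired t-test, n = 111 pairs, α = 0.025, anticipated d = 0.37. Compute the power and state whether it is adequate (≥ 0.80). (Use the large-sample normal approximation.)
Power ≈ 0.97; the study is adequately powered (power ≥ 0.80)

Power calculation (paired t-test, normal approximation):
z_β = d · √n - z_α
z_β = 0.37 · √111 - 1.960
z_β = 0.37 · 10.536 - 1.960
z_β = 1.938

Power = Φ(z_β) = Φ(1.938) ≈ 0.974

Effect size d = 0.37 is small by Cohen's convention (0.2/0.5/0.8).

Threshold: power ≥ 0.80 is conventionally adequate.
Power ≈ 0.97 → the study is adequately powered (power ≥ 0.80).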